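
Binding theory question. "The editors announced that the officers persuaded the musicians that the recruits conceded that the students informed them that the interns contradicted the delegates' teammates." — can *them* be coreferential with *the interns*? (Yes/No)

No

*them* is a pronoun; Principle B requires it to be free in its binding domain — the clause headed by 'informed'.
— the interns: subject of the clause headed by 'contradicted'; is c-commanded by the pronoun; coreference would bind this R-expression — blocked (Principle C).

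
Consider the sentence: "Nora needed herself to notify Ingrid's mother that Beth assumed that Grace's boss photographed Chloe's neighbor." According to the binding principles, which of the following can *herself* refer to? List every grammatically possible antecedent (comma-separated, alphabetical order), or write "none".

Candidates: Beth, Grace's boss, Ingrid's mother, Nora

Nora

*herself* is a reflexive; Principle A requires it to be bound within its binding domain — the matrix clause.
— Beth: subject of the clause headed by 'assumed'; does not c-command the reflexive — cannot bind it (Principle A).
— Grace's boss: subject of the clause headed by 'photographed'; does not c-command the reflexive — cannot bind it (Principle A).
— Ingrid's mother: object of the clause headed by 'notify'; does not c-command the reflexive — cannot bind it (Principle A).
— Nora: subject of the matrix clause; c-commands the reflexive within its binding domain — allowed (Principle A).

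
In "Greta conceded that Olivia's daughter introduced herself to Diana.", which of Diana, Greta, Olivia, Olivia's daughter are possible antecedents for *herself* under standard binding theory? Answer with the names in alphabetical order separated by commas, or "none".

*herself* is a reflexive; Principle A requires it to be bound within its binding domain — the clause headed by 'introduced'.
— Diana: second object of the clause headed by 'introduced'; does not c-command the reflexive — cannot bind it (Principle A).
— Greta: subject of the matrix clause; c-commands the reflexive but lies outside its binding domain — cannot bind it (Principle A).
— Olivia: possessor inside the subject DP of the clause headed by 'introduced'; does not c-command the reflexive — cannot bind it (Principle A).
— Olivia's daughter: subject of the clause headed by 'introduced'; c-commands the reflexive within its binding domain — allowed (Principle A).

Olivia's daughter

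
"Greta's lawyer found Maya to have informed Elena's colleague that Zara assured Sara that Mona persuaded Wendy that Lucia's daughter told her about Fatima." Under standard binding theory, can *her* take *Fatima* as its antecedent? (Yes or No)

*her* is a pronoun; Principle B requires it to be free in its binding domain — the clause headed by 'told'.
— Fatima: second object of the clause headed by 'told'; is c-commanded by the pronoun; coreference would bind this R-expression — blocked (Principle C).

No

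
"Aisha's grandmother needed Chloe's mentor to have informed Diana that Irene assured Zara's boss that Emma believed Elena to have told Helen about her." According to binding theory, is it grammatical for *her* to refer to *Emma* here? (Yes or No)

Yes

*Emma* is an R-expression; Principle C requires it to be free (not bound by any c-commanding expression).
— her: second object of the clause headed by 'told'; the pronoun does not c-command the R-expression — coreference allowed.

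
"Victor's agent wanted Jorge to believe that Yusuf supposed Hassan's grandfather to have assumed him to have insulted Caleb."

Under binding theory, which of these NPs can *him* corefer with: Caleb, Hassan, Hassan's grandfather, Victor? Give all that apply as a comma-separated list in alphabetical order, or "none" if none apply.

*him* is a pronoun; Principle B requires it to be free in its binding domain — the clause headed by 'assumed'.
— Caleb: object of the clause headed by 'insulted'; is c-commanded by the pronoun; coreference would bind this R-expression — blocked (Principle C).
— Hassan: possessor inside the subject DP of the clause headed by 'assumed'; does not c-command the pronoun — Principle B does not apply; allowed.
— Hassan's grandfather: subject of the clause headed by 'assumed'; c-commands the pronoun within its binding domain — blocked (Principle B).
— Victor: possessor inside the subject DP of the matrix clause; does not c-command the pronoun — Principle B does not apply; allowed.

Hassan, Victor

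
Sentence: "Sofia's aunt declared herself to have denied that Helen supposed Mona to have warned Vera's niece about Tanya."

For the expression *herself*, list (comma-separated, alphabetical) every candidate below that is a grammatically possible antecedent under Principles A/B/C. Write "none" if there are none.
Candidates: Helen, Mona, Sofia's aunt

Sofia's aunt

*herself* is a reflexive; Principle A requires it to be bound within its binding domain — the matrix clause.
— Helen: subject of the clause headed by 'supposed'; does not c-command the reflexive — cannot bind it (Principle A).
— Mona: subject of the clause headed by 'warned'; does not c-command the reflexive — cannot bind it (Principle A).
— Sofia's aunt: subject of the matrix clause; c-commands the reflexive within its binding domain — allowed (Principle A).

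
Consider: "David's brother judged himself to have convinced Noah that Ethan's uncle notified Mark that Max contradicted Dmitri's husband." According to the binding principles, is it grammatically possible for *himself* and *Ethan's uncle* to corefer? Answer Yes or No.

*himself* is a reflexive; Principle A requires it to be bound within its binding domain — the matrix clause.
— Ethan's uncle: subject of the clause headed by 'notified'; does not c-command the reflexive — cannot bind it (Principle A).

No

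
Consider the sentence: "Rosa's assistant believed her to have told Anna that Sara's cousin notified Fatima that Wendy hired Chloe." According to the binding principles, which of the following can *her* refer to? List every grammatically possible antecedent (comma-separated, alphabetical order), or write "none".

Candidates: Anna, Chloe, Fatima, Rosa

*her* is a pronoun; Principle B requires it to be free in its binding domain — the matrix clause.
— Anna: object of the clause headed by 'told'; is c-commanded by the pronoun; coreference would bind this R-expression — blocked (Principle C).
— Chloe: object of the clause headed by 'hired'; is c-commanded by the pronoun; coreference would bind this R-expression — blocked (Principle C).
— Fatima: object of the clause headed by 'notified'; is c-commanded by the pronoun; coreference would bind this R-expression — blocked (Principle C).
— Rosa: possessor inside the subject DP of the matrix clause; does not c-command the pronoun — Principle B does not apply; allowed.

Rosa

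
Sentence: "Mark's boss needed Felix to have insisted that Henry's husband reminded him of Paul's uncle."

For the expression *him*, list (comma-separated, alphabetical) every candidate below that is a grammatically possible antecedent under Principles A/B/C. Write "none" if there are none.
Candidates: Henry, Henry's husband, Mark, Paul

Henry, Mark

*him* is a pronoun; Principle B requires it to be free in its binding domain — the clause headed by 'reminded'.
— Henry: possessor inside the subject DP of the clause headed by 'reminded'; does not c-command the pronoun — Principle B does not apply; allowed.
— Henry's husband: subject of the clause headed by 'reminded'; c-commands the pronoun within its binding domain — blocked (Principle B).
— Mark: possessor inside the subject DP of the matrix clause; does not c-command the pronoun — Principle B does not apply; allowed.
— Paul: possessor inside the second object DP of the clause headed by 'reminded'; is c-commanded by the pronoun; coreference would bind this R-expression — blocked (Principle C).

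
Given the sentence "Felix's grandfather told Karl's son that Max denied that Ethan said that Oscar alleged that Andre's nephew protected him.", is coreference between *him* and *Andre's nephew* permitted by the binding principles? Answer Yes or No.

No

*him* is a pronoun; Principle B requires it to be free in its binding domain — the clause headed by 'protected'.
— Andre's nephew: subject of the clause headed by 'protected'; c-commands the pronoun within its binding domain — blocked (Principle B).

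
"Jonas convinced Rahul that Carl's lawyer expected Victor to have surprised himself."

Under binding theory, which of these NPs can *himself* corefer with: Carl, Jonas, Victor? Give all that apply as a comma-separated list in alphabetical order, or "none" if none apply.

Victor

*himself* is a reflexive; Principle A requires it to be bound within its binding domain — the clause headed by 'surprised'.
— Carl: possessor inside the subject DP of the clause headed by 'expected'; does not c-command the reflexive — cannot bind it (Principle A).
— Jonas: subject of the matrix clause; c-commands the reflexive but lies outside its binding domain — cannot bind it (Principle A).
— Victor: subject of the clause headed by 'surprised'; c-commands the reflexive within its binding domain — allowed (Principle A).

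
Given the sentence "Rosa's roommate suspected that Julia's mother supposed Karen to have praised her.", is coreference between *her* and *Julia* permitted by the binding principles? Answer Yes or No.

Yes

*her* is a pronoun; Principle B requires it to be free in its binding domain — the clause headed by 'praised'.
— Julia: possessor inside the subject DP of the clause headed by 'supposed'; does not c-command the pronoun — Principle B does not apply; allowed.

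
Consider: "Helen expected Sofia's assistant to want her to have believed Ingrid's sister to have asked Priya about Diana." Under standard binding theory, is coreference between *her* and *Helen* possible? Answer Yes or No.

Yes

*Helen* is an R-expression; Principle C requires it to be free (not bound by any c-commanding expression).
— her: subject of the clause headed by 'believed'; the pronoun does not c-command the R-expression — coreference allowed.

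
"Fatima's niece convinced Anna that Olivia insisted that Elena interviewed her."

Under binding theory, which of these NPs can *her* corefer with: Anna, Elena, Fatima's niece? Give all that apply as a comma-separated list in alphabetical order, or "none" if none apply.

*her* is a pronoun; Principle B requires it to be free in its binding domain — the clause headed by 'interviewed'.
— Anna: object of the matrix clause; c-commands the pronoun but lies outside its binding domain — allowed.
— Elena: subject of the clause headed by 'interviewed'; c-commands the pronoun within its binding domain — blocked (Principle B).
— Fatima's niece: subject of the matrix clause; c-commands the pronoun but lies outside its binding domain — allowed.

Anna, Fatima's niece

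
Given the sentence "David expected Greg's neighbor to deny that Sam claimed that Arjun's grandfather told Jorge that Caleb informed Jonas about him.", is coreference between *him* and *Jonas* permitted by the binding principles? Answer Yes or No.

No

*him* is a pronoun; Principle B requires it to be free in its binding domain — the clause headed by 'informed'.
— Jonas: object of the clause headed by 'informed'; c-commands the pronoun within its binding domain — blocked (Principle B).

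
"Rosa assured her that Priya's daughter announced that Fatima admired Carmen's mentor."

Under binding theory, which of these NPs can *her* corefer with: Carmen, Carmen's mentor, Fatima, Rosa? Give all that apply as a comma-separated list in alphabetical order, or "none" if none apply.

*her* is a pronoun; Principle B requires it to be free in its binding domain — the matrix clause.
— Carmen: possessor inside the object DP of the clause headed by 'admired'; is c-commanded by the pronoun; coreference would bind this R-expression — blocked (Principle C).
— Carmen's mentor: object of the clause headed by 'admired'; is c-commanded by the pronoun; coreference would bind this R-expression — blocked (Principle C).
— Fatima: subject of the clause headed by 'admired'; is c-commanded by the pronoun; coreference would bind this R-expression — blocked (Principle C).
— Rosa: subject of the matrix clause; c-commands the pronoun within its binding domain — blocked (Principle B).

none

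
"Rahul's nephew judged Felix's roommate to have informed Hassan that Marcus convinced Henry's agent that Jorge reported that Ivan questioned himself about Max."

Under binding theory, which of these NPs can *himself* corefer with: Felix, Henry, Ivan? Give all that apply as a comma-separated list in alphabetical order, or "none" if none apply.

Ivan

*himself* is a reflexive; Principle A requires it to be bound within its binding domain — the clause headed by 'questioned'.
— Felix: possessor inside the subject DP of the clause headed by 'informed'; does not c-command the reflexive — cannot bind it (Principle A).
— Henry: possessor inside the object DP of the clause headed by 'convinced'; does not c-command the reflexive — cannot bind it (Principle A).
— Ivan: subject of the clause headed by 'questioned'; c-commands the reflexive within its binding domain — allowed (Principle A).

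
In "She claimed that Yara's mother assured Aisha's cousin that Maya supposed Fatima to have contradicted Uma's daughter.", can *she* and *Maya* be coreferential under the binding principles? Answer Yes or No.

*Maya* is an R-expression; Principle C requires it to be free (not bound by any c-commanding expression).
— she: subject of the matrix clause; the pronoun c-commands the R-expression — coreference blocked (Principle C).

No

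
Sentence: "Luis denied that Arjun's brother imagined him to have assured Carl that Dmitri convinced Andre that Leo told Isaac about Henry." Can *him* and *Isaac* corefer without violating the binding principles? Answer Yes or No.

No

*Isaac* is an R-expression; Principle C requires it to be free (not bound by any c-commanding expression).
— him: subject of the clause headed by 'assured'; the pronoun c-commands the R-expression — coreference blocked (Principle C).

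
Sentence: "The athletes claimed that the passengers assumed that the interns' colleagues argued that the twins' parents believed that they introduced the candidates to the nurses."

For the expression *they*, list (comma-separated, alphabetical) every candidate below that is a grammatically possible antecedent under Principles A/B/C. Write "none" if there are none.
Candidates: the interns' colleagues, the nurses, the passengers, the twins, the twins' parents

*they* is a pronoun; Principle B requires it to be free in its binding domain — the clause headed by 'introduced'.
— the interns' colleagues: subject of the clause headed by 'argued'; c-commands the pronoun but lies outside its binding domain — allowed.
— the nurses: second object of the clause headed by 'introduced'; is c-commanded by the pronoun; coreference would bind this R-expression — blocked (Principle C).
— the passengers: subject of the clause headed by 'assumed'; c-commands the pronoun but lies outside its binding domain — allowed.
— the twins: possessor inside the subject DP of the clause headed by 'believed'; does not c-command the pronoun — Principle B does not apply; allowed.
— the twins' parents: subject of the clause headed by 'believed'; c-commands the pronoun but lies outside its binding domain — allowed.

the interns' colleagues, the passengers, the twins, the twins' parents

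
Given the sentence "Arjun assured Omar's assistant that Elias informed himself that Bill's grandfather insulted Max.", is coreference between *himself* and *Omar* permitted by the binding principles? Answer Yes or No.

*himself* is a reflexive; Principle A requires it to be bound within its binding domain — the clause headed by 'informed'.
— Omar: possessor inside the object DP of the matrix clause; does not c-command the reflexive — cannot bind it (Principle A).

No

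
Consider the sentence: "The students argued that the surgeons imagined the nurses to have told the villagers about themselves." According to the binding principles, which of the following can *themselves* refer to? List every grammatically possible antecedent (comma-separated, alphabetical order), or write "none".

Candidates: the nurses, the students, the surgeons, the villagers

*themselves* is a reflexive; Principle A requires it to be bound within its binding domain — the clause headed by 'told'.
— the nurses: subject of the clause headed by 'told'; c-commands the reflexive within its binding domain — allowed (Principle A).
— the students: subject of the matrix clause; c-commands the reflexive but lies outside its binding domain — cannot bind it (Principle A).
— the surgeons: subject of the clause headed by 'imagined'; c-commands the reflexive but lies outside its binding domain — cannot bind it (Principle A).
— the villagers: object of the clause headed by 'told'; c-commands the reflexive within its binding domain — allowed (Principle A).

the nurses, the villagers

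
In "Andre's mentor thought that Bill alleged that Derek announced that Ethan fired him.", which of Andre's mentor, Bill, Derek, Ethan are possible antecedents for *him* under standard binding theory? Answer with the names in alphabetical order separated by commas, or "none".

Andre's mentor, Bill, Derek

*him* is a pronoun; Principle B requires it to be free in its binding domain — the clause headed by 'fired'.
— Andre's mentor: subject of the matrix clause; c-commands the pronoun but lies outside its binding domain — allowed.
— Bill: subject of the clause headed by 'alleged'; c-commands the pronoun but lies outside its binding domain — allowed.
— Derek: subject of the clause headed by 'announced'; c-commands the pronoun but lies outside its binding domain — allowed.
— Ethan: subject of the clause headed by 'fired'; c-commands the pronoun within its binding domain — blocked (Principle B).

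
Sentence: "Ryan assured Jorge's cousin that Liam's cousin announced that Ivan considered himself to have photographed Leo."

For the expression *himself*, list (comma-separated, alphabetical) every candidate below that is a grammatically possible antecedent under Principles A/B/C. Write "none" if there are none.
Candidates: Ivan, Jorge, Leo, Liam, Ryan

*himself* is a reflexive; Principle A requires it to be bound within its binding domain — the clause headed by 'considered'.
— Ivan: subject of the clause headed by 'considered'; c-commands the reflexive within its binding domain — allowed (Principle A).
— Jorge: possessor inside the object DP of the matrix clause; does not c-command the reflexive — cannot bind it (Principle A).
— Leo: object of the clause headed by 'photographed'; does not c-command the reflexive — cannot bind it (Principle A).
— Liam: possessor inside the subject DP of the clause headed by 'announced'; does not c-command the reflexive — cannot bind it (Principle A).
— Ryan: subject of the matrix clause; c-commands the reflexive but lies outside its binding domain — cannot bind it (Principle A).

Ivan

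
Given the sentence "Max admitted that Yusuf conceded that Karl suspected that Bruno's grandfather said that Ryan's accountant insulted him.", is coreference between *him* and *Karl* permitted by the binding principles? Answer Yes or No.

Yes

*him* is a pronoun; Principle B requires it to be free in its binding domain — the clause headed by 'insulted'.
— Karl: subject of the clause headed by 'suspected'; c-commands the pronoun but lies outside its binding domain — allowed.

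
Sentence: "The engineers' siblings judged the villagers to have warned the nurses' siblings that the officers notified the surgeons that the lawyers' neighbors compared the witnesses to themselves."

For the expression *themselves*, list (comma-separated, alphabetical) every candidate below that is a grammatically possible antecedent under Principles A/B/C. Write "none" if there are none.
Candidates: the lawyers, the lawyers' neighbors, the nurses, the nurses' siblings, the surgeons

*themselves* is a reflexive; Principle A requires it to be bound within its binding domain — the clause headed by 'compared'.
— the lawyers: possessor inside the subject DP of the clause headed by 'compared'; does not c-command the reflexive — cannot bind it (Principle A).
— the lawyers' neighbors: subject of the clause headed by 'compared'; c-commands the reflexive within its binding domain — allowed (Principle A).
— the nurses: possessor inside the object DP of the clause headed by 'warned'; does not c-command the reflexive — cannot bind it (Principle A).
— the nurses' siblings: object of the clause headed by 'warned'; c-commands the reflexive but lies outside its binding domain — cannot bind it (Principle A).
— the surgeons: object of the clause headed by 'notified'; c-commands the reflexive but lies outside its binding domain — cannot bind it (Principle A).

the lawyers' neighbors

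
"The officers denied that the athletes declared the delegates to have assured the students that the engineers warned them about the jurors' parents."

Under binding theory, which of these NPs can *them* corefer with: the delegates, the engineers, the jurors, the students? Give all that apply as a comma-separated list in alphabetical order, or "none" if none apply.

*them* is a pronoun; Principle B requires it to be free in its binding domain — the clause headed by 'warned'.
— the delegates: subject of the clause headed by 'assured'; c-commands the pronoun but lies outside its binding domain — allowed.
— the engineers: subject of the clause headed by 'warned'; c-commands the pronoun within its binding domain — blocked (Principle B).
— the jurors: possessor inside the second object DP of the clause headed by 'warned'; is c-commanded by the pronoun; coreference would bind this R-expression — blocked (Principle C).
— the students: object of the clause headed by 'assured'; c-commands the pronoun but lies outside its binding domain — allowed.

the delegates, the students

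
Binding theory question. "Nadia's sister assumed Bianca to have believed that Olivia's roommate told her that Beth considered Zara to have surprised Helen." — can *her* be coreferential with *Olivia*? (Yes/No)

*her* is a pronoun; Principle B requires it to be free in its binding domain — the clause headed by 'told'.
— Olivia: possessor inside the subject DP of the clause headed by 'told'; does not c-command the pronoun — Principle B does not apply; allowed.

Yes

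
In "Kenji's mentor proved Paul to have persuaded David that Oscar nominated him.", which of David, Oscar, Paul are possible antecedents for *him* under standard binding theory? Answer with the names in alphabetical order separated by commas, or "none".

David, Paul

*him* is a pronoun; Principle B requires it to be free in its binding domain — the clause headed by 'nominated'.
— David: object of the clause headed by 'persuaded'; c-commands the pronoun but lies outside its binding domain — allowed.
— Oscar: subject of the clause headed by 'nominated'; c-commands the pronoun within its binding domain — blocked (Principle B).
— Paul: subject of the clause headed by 'persuaded'; c-commands the pronoun but lies outside its binding domain — allowed.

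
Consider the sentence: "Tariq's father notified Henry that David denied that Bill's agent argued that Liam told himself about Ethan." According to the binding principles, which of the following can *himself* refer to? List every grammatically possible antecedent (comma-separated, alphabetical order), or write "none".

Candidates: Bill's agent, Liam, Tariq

Liam

*himself* is a reflexive; Principle A requires it to be bound within its binding domain — the clause headed by 'told'.
— Bill's agent: subject of the clause headed by 'argued'; c-commands the reflexive but lies outside its binding domain — cannot bind it (Principle A).
— Liam: subject of the clause headed by 'told'; c-commands the reflexive within its binding domain — allowed (Principle A).
— Tariq: possessor inside the subject DP of the matrix clause; does not c-command the reflexive — cannot bind it (Principle A).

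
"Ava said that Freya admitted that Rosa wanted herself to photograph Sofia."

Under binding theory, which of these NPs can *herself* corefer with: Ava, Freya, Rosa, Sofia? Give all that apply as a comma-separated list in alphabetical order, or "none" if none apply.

*herself* is a reflexive; Principle A requires it to be bound within its binding domain — the clause headed by 'wanted'.
— Ava: subject of the matrix clause; c-commands the reflexive but lies outside its binding domain — cannot bind it (Principle A).
— Freya: subject of the clause headed by 'admitted'; c-commands the reflexive but lies outside its binding domain — cannot bind it (Principle A).
— Rosa: subject of the clause headed by 'wanted'; c-commands the reflexive within its binding domain — allowed (Principle A).
— Sofia: object of the clause headed by 'photograph'; does not c-command the reflexive — cannot bind it (Principle A).

Rosa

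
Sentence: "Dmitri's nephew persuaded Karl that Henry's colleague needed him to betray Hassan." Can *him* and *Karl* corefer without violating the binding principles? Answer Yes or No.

Yes

*Karl* is an R-expression; Principle C requires it to be free (not bound by any c-commanding expression).
— him: subject of the clause headed by 'betray'; the pronoun does not c-command the R-expression — coreference allowed.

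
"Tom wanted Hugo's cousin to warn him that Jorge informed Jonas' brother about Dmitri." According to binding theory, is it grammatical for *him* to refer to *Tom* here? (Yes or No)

*Tom* is an R-expression; Principle C requires it to be free (not bound by any c-commanding expression).
— him: object of the clause headed by 'warn'; the pronoun does not c-command the R-expression — coreference allowed.

Yes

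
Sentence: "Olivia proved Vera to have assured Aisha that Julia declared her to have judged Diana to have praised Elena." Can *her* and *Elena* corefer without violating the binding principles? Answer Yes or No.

No

*Elena* is an R-expression; Principle C requires it to be free (not bound by any c-commanding expression).
— her: subject of the clause headed by 'judged'; the pronoun c-commands the R-expression — coreference blocked (Principle C).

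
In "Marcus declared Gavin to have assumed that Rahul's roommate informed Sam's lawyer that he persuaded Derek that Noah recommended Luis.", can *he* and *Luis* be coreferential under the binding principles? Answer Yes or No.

*Luis* is an R-expression; Principle C requires it to be free (not bound by any c-commanding expression).
— he: subject of the clause headed by 'persuaded'; the pronoun c-commands the R-expression — coreference blocked (Principle C).

No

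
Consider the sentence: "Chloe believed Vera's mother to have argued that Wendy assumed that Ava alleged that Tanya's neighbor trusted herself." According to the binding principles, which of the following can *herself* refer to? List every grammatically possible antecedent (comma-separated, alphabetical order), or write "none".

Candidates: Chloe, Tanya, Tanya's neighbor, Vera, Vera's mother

Tanya's neighbor

*herself* is a reflexive; Principle A requires it to be bound within its binding domain — the clause headed by 'trusted'.
— Chloe: subject of the matrix clause; c-commands the reflexive but lies outside its binding domain — cannot bind it (Principle A).
— Tanya: possessor inside the subject DP of the clause headed by 'trusted'; does not c-command the reflexive — cannot bind it (Principle A).
— Tanya's neighbor: subject of the clause headed by 'trusted'; c-commands the reflexive within its binding domain — allowed (Principle A).
— Vera: possessor inside the subject DP of the clause headed by 'argued'; does not c-command the reflexive — cannot bind it (Principle A).
— Vera's mother: subject of the clause headed by 'argued'; c-commands the reflexive but lies outside its binding domain — cannot bind it (Principle A).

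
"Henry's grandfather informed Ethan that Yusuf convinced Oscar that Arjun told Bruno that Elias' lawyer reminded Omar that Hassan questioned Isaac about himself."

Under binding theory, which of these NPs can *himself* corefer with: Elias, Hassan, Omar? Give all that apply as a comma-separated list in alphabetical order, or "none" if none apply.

*himself* is a reflexive; Principle A requires it to be bound within its binding domain — the clause headed by 'questioned'.
— Elias: possessor inside the subject DP of the clause headed by 'reminded'; does not c-command the reflexive — cannot bind it (Principle A).
— Hassan: subject of the clause headed by 'questioned'; c-commands the reflexive within its binding domain — allowed (Principle A).
— Omar: object of the clause headed by 'reminded'; c-commands the reflexive but lies outside its binding domain — cannot bind it (Principle A).

Hassan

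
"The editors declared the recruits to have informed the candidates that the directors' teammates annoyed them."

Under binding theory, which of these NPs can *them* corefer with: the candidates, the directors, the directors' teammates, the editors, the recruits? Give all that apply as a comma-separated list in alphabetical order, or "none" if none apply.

*them* is a pronoun; Principle B requires it to be free in its binding domain — the clause headed by 'annoyed'.
— the candidates: object of the clause headed by 'informed'; c-commands the pronoun but lies outside its binding domain — allowed.
— the directors: possessor inside the subject DP of the clause headed by 'annoyed'; does not c-command the pronoun — Principle B does not apply; allowed.
— the directors' teammates: subject of the clause headed by 'annoyed'; c-commands the pronoun within its binding domain — blocked (Principle B).
— the editors: subject of the matrix clause; c-commands the pronoun but lies outside its binding domain — allowed.
— the recruits: subject of the clause headed by 'informed'; c-commands the pronoun but lies outside its binding domain — allowed.

the candidates, the directors, the editors, the recruits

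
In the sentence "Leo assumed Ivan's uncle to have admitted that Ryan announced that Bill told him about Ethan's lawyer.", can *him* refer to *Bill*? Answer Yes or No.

*him* is a pronoun; Principle B requires it to be free in its binding domain — the clause headed by 'told'.
— Bill: subject of the clause headed by 'told'; c-commands the pronoun within its binding domain — blocked (Principle B).

No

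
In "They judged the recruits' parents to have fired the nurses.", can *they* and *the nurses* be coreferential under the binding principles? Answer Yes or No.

*the nurses* is an R-expression; Principle C requires it to be free (not bound by any c-commanding expression).
— they: subject of the matrix clause; the pronoun c-commands the R-expression — coreference blocked (Principle C).

No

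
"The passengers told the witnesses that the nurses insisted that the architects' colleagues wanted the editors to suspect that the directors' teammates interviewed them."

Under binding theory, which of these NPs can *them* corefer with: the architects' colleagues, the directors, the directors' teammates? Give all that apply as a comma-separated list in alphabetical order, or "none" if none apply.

the architects' colleagues, the directors

*them* is a pronoun; Principle B requires it to be free in its binding domain — the clause headed by 'interviewed'.
— the architects' colleagues: subject of the clause headed by 'wanted'; c-commands the pronoun but lies outside its binding domain — allowed.
— the directors: possessor inside the subject DP of the clause headed by 'interviewed'; does not c-command the pronoun — Principle B does not apply; allowed.
— the directors' teammates: subject of the clause headed by 'interviewed'; c-commands the pronoun within its binding domain — blocked (Principle B).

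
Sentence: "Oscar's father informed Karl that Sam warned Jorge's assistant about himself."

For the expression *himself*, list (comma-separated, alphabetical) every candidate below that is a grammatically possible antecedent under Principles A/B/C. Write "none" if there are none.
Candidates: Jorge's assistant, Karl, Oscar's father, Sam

*himself* is a reflexive; Principle A requires it to be bound within its binding domain — the clause headed by 'warned'.
— Jorge's assistant: object of the clause headed by 'warned'; c-commands the reflexive within its binding domain — allowed (Principle A).
— Karl: object of the matrix clause; c-commands the reflexive but lies outside its binding domain — cannot bind it (Principle A).
— Oscar's father: subject of the matrix clause; c-commands the reflexive but lies outside its binding domain — cannot bind it (Principle A).
— Sam: subject of the clause headed by 'warned'; c-commands the reflexive within its binding domain — allowed (Principle A).

Jorge's assistant, Sam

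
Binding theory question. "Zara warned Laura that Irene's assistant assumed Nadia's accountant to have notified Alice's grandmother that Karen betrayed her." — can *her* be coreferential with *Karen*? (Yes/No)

No

*her* is a pronoun; Principle B requires it to be free in its binding domain — the clause headed by 'betrayed'.
— Karen: subject of the clause headed by 'betrayed'; c-commands the pronoun within its binding domain — blocked (Principle B).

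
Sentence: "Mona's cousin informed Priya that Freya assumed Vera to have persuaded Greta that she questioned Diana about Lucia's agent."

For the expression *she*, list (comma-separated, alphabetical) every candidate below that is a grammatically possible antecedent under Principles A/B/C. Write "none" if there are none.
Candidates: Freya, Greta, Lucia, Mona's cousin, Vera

*she* is a pronoun; Principle B requires it to be free in its binding domain — the clause headed by 'questioned'.
— Freya: subject of the clause headed by 'assumed'; c-commands the pronoun but lies outside its binding domain — allowed.
— Greta: object of the clause headed by 'persuaded'; c-commands the pronoun but lies outside its binding domain — allowed.
— Lucia: possessor inside the second object DP of the clause headed by 'questioned'; is c-commanded by the pronoun; coreference would bind this R-expression — blocked (Principle C).
— Mona's cousin: subject of the matrix clause; c-commands the pronoun but lies outside its binding domain — allowed.
— Vera: subject of the clause headed by 'persuaded'; c-commands the pronoun but lies outside its binding domain — allowed.

Freya, Greta, Mona's cousin, Vera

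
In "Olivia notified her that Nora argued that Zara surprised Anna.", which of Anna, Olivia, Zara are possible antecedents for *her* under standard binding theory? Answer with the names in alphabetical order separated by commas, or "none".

none

*her* is a pronoun; Principle B requires it to be free in its binding domain — the matrix clause.
— Anna: object of the clause headed by 'surprised'; is c-commanded by the pronoun; coreference would bind this R-expression — blocked (Principle C).
— Olivia: subject of the matrix clause; c-commands the pronoun within its binding domain — blocked (Principle B).
— Zara: subject of the clause headed by 'surprised'; is c-commanded by the pronoun; coreference would bind this R-expression — blocked (Principle C).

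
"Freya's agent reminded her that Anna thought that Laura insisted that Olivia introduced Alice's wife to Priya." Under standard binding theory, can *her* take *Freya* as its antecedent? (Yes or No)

Yes

*her* is a pronoun; Principle B requires it to be free in its binding domain — the matrix clause.
— Freya: possessor inside the subject DP of the matrix clause; does not c-command the pronoun — Principle B does not apply; allowed.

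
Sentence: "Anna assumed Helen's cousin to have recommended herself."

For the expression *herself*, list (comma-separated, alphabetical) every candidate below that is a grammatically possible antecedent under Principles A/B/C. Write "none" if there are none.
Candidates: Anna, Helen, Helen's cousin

Helen's cousin

*herself* is a reflexive; Principle A requires it to be bound within its binding domain — the clause headed by 'recommended'.
— Anna: subject of the matrix clause; c-commands the reflexive but lies outside its binding domain — cannot bind it (Principle A).
— Helen: possessor inside the subject DP of the clause headed by 'recommended'; does not c-command the reflexive — cannot bind it (Principle A).
— Helen's cousin: subject of the clause headed by 'recommended'; c-commands the reflexive within its binding domain — allowed (Principle A).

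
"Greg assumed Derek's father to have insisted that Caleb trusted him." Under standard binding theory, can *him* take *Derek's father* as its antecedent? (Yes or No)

*him* is a pronoun; Principle B requires it to be free in its binding domain — the clause headed by 'trusted'.
— Derek's father: subject of the clause headed by 'insisted'; c-commands the pronoun but lies outside its binding domain — allowed.

Yes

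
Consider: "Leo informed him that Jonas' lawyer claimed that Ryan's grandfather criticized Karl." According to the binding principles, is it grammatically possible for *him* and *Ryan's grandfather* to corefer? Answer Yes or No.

No

*him* is a pronoun; Principle B requires it to be free in its binding domain — the matrix clause.
— Ryan's grandfather: subject of the clause headed by 'criticized'; is c-commanded by the pronoun; coreference would bind this R-expression — blocked (Principle C).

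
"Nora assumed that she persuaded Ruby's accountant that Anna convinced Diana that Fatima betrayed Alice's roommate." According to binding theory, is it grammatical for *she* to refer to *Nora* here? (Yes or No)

Yes

*Nora* is an R-expression; Principle C requires it to be free (not bound by any c-commanding expression).
— she: subject of the clause headed by 'persuaded'; the pronoun does not c-command the R-expression — coreference allowed.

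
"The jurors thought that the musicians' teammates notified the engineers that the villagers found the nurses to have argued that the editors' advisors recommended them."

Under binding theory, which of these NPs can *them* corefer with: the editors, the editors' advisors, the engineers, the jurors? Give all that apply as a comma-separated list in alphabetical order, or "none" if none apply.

*them* is a pronoun; Principle B requires it to be free in its binding domain — the clause headed by 'recommended'.
— the editors: possessor inside the subject DP of the clause headed by 'recommended'; does not c-command the pronoun — Principle B does not apply; allowed.
— the editors' advisors: subject of the clause headed by 'recommended'; c-commands the pronoun within its binding domain — blocked (Principle B).
— the engineers: object of the clause headed by 'notified'; c-commands the pronoun but lies outside its binding domain — allowed.
— the jurors: subject of the matrix clause; c-commands the pronoun but lies outside its binding domain — allowed.

the editors, the engineers, the jurors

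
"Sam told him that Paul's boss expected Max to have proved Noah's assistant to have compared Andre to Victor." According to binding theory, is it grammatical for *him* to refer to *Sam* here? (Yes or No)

*Sam* is an R-expression; Principle C requires it to be free (not bound by any c-commanding expression).
— him: object of the matrix clause; the R-expression locally c-commands the pronoun — coreference blocked (Principle B on the pronoun).

No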